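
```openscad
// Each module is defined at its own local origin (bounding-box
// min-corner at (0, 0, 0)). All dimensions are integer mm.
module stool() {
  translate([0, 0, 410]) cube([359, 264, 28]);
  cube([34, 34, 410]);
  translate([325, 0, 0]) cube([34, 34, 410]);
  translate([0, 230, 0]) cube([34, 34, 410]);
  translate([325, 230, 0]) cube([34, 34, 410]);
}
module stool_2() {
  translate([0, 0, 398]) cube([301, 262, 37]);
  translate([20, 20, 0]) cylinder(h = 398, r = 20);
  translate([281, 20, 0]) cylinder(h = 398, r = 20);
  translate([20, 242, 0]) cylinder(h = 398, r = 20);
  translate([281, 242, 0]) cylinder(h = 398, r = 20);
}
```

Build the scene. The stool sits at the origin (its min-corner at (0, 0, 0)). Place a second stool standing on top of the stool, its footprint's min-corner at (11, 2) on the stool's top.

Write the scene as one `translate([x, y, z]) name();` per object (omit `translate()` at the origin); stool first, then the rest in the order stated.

stool();
translate([11, 2, 438]) stool_2();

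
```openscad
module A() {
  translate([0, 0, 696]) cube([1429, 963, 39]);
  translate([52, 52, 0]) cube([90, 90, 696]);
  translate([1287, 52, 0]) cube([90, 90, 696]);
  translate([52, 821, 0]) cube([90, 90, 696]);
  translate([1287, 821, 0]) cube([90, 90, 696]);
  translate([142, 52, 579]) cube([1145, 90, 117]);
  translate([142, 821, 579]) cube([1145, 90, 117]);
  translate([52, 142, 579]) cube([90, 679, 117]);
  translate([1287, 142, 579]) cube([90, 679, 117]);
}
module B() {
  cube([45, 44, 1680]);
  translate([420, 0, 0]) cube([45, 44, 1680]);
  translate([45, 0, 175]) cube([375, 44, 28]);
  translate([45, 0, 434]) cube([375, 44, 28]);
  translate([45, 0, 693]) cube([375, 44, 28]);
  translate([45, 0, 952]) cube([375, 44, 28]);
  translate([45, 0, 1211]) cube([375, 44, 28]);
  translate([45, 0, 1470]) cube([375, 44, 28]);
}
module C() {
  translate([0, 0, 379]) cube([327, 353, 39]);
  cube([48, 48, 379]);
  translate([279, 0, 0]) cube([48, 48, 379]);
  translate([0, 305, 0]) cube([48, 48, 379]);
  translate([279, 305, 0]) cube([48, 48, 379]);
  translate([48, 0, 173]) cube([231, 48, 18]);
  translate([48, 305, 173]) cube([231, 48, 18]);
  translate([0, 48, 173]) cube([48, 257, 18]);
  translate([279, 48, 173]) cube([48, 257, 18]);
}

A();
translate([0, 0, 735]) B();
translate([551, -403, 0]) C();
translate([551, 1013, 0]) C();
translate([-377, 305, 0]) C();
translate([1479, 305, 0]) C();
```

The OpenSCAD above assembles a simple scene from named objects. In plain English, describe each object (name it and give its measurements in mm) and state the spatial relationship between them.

A is a table: top 1429 mm (x) × 963 mm (y), 39 mm thick, upper face at z = 735 mm, on four 90×90 mm square legs, each inset 52 mm from the nearest pair of top edges, running from z = 0 to the bottom of the top. Four apron rails, 90 mm thick and 117 mm tall, run between adjacent legs with their top edges flush with the underside of the top and their outer faces flush with the legs' outer faces.

B is a wooden ladder with two side rails of 45×44 mm section and 1680 mm height, set 465 mm apart overall. Between them run 6 rectangular rungs (44 mm deep, 28 mm thick), front faces flush with the rails' −y face. The bottom of the first rung is 175 mm above the floor and each subsequent rung is 259 mm higher than the one below.

C is a four-legged stool. The seat is 327×353 mm, 39 mm thick, top at z = 418 mm. It stands on four square legs, each 48×48 mm in cross-section, from z = 0 to the seat underside, each flush with a corner of the seat. Four stretchers, 48 mm wide and 18 mm tall, connect adjacent legs with their undersides at z = 173 mm, each running between the inner faces of the legs it joins and aligned with the legs' outer faces on the other axis.

The ladder is on top of the table. Four stools sit around the table at the −y, +y, −x, +x sides.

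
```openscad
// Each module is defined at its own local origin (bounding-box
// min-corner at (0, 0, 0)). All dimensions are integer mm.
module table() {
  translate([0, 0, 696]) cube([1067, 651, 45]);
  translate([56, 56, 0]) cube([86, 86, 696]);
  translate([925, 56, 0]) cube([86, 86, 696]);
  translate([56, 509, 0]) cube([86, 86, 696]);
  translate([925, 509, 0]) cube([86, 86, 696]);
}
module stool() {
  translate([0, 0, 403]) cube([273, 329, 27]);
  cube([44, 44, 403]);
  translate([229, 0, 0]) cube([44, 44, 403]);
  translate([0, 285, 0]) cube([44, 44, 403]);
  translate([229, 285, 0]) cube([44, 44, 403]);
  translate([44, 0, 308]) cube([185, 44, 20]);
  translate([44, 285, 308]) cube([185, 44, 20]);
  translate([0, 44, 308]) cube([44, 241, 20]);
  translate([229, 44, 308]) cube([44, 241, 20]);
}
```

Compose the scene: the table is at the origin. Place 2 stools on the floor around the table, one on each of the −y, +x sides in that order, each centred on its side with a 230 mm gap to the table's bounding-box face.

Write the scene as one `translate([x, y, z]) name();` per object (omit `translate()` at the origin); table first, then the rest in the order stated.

table();
translate([397, -559, 0]) stool();
translate([1297, 161, 0]) stool();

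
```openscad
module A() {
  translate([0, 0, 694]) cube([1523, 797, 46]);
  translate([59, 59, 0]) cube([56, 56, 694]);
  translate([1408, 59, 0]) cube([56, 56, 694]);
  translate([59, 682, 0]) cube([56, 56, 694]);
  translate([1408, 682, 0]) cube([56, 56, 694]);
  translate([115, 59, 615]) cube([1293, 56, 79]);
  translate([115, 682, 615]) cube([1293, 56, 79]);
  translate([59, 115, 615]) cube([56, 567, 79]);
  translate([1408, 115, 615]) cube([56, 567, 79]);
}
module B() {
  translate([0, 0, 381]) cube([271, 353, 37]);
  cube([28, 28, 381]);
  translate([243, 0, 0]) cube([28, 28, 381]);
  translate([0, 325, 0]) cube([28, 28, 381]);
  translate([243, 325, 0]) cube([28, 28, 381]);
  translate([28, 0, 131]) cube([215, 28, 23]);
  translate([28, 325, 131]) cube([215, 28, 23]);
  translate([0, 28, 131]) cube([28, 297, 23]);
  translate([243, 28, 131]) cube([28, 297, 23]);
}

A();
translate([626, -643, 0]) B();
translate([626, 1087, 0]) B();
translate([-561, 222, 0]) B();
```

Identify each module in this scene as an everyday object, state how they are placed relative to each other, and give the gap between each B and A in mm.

Each stool's nearest face is 290 mm from the table's bounding box.

A is a table. B is a stool. Three stools sit around the table at the −y, +y, −x sides. The gap between each stool and the table is 290 mm.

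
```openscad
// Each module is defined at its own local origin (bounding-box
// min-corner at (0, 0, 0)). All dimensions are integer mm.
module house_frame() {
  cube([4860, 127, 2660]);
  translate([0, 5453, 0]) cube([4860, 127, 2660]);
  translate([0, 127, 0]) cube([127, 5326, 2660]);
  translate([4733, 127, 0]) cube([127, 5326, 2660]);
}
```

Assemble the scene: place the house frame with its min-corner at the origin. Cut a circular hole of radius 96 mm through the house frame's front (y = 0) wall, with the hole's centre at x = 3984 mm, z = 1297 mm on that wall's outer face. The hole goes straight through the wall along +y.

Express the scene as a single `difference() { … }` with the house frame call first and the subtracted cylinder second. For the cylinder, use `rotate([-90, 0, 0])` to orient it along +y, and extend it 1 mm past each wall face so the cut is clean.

difference() {
  house_frame();
  translate([3984, -1, 1297]) rotate([-90, 0, 0]) cylinder(h = 129, r = 96);
}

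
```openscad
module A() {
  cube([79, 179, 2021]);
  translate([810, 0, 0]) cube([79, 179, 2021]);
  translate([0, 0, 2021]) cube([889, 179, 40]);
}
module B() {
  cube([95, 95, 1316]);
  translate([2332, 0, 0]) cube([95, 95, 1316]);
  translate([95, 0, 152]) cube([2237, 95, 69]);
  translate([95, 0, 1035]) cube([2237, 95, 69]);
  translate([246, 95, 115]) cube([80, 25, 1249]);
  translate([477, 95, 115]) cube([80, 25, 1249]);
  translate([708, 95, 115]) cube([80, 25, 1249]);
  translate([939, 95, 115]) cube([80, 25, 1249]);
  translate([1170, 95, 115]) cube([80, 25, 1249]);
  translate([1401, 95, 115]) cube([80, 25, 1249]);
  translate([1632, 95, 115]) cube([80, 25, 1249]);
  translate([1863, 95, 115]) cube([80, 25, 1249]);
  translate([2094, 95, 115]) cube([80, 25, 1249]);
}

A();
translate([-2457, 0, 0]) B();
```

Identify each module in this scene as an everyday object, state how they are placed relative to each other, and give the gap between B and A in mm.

The fence section's nearest face is 30 mm from the door frame's −x face.

A is a door frame. B is a fence section. The fence section is on the floor beside the door frame on its −x side. The gap between the fence section and the door frame is 30 mm.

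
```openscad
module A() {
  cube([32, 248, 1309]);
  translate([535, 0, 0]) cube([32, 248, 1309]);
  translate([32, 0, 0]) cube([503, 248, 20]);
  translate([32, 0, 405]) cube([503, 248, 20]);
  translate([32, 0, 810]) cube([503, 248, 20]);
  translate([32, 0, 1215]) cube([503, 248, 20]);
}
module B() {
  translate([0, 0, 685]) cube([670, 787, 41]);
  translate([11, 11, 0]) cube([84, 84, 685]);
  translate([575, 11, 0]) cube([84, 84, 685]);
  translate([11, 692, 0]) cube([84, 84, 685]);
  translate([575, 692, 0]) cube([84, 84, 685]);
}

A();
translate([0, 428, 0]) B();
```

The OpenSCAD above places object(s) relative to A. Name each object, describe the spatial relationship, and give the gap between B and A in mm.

A is a bookshelf. B is a table. The table is on the floor beside the bookshelf on its +y side. The gap between the table and the bookshelf is 180 mm.

The table's nearest face is 180 mm from the bookshelf's +y face.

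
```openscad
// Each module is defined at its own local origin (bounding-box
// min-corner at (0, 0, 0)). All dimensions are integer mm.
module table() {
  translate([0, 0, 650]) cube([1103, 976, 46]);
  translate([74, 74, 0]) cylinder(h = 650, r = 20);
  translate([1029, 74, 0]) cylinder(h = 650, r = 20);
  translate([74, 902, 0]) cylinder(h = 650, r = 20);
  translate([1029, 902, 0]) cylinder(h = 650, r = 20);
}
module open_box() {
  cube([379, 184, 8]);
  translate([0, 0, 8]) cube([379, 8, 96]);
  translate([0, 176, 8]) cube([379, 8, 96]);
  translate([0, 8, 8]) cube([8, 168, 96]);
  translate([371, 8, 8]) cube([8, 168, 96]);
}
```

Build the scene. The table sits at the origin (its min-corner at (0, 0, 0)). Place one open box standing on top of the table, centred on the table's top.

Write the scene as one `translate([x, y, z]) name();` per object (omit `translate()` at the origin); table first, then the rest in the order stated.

table();
translate([362, 396, 696]) open_box();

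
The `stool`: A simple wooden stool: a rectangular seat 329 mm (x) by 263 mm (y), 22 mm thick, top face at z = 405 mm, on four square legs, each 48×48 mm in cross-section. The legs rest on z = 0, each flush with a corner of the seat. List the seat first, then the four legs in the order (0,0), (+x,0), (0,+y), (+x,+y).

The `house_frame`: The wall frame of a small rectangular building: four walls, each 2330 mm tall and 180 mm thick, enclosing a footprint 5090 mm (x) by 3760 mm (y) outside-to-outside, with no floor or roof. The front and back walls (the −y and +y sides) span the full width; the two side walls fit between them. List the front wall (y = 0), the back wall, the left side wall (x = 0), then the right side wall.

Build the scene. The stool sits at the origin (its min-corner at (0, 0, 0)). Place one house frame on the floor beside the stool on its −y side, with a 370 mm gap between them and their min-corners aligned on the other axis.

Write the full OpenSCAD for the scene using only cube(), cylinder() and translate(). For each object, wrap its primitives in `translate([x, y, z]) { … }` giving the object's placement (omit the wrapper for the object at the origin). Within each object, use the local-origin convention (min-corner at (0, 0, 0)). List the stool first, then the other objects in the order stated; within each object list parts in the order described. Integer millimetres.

translate([0, 0, 383]) cube([329, 263, 22]);
cube([48, 48, 383]);
translate([281, 0, 0]) cube([48, 48, 383]);
translate([0, 215, 0]) cube([48, 48, 383]);
translate([281, 215, 0]) cube([48, 48, 383]);
translate([0, -4130, 0]) {
  cube([5090, 180, 2330]);
  translate([0, 3580, 0]) cube([5090, 180, 2330]);
  translate([0, 180, 0]) cube([180, 3400, 2330]);
  translate([4910, 180, 0]) cube([180, 3400, 2330]);
}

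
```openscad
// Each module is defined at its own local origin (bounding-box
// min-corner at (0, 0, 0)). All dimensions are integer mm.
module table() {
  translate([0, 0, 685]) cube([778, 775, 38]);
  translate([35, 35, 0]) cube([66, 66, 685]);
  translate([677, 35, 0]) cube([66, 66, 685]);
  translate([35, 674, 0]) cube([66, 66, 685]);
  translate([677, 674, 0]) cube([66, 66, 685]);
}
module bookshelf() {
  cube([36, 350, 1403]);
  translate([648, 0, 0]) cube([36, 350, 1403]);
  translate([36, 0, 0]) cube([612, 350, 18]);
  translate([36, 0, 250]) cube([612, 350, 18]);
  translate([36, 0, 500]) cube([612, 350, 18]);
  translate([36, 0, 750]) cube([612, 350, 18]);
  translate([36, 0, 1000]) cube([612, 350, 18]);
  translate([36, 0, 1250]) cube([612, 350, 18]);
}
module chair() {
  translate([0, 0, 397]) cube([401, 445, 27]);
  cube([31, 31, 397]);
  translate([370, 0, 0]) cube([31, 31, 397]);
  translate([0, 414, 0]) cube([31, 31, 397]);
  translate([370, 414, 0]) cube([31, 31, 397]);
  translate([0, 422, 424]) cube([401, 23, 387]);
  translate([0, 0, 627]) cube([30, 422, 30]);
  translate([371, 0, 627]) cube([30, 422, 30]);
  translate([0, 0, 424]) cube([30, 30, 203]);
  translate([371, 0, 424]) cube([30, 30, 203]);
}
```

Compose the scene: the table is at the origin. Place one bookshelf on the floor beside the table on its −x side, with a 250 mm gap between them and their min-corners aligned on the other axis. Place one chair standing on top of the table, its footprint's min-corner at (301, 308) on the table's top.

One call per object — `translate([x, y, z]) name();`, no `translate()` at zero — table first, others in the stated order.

table();
translate([-934, 0, 0]) bookshelf();
translate([301, 308, 723]) chair();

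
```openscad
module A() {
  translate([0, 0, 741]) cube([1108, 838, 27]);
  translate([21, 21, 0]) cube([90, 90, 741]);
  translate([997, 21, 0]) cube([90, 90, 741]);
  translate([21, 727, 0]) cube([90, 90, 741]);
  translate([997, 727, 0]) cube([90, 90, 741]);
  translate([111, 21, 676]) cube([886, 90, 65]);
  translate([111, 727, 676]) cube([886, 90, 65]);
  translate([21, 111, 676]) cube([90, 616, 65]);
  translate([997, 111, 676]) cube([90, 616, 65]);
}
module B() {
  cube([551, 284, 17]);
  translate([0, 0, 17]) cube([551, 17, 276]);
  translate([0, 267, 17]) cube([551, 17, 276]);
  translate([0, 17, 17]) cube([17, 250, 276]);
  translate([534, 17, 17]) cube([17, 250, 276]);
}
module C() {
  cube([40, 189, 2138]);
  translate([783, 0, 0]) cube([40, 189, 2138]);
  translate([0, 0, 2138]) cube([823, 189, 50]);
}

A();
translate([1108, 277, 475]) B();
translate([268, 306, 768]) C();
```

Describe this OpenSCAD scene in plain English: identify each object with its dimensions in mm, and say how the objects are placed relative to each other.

A is a table: top 1108 mm (x) × 838 mm (y), 27 mm thick, upper face at z = 768 mm, on four 90×90 mm square legs, each inset 21 mm from the nearest pair of top edges, running from z = 0 to the bottom of the top. Four apron rails, 90 mm thick and 65 mm tall, run between adjacent legs with their top edges flush with the underside of the top and their outer faces flush with the legs' outer faces.

B is an open storage box with external size 551×284×293 mm and wall thickness 17 mm (the base is also 17 mm thick). The base covers the whole footprint; the four walls stand on the base, with the y-facing walls full-width and the x-facing walls fitting between their inner faces.

C is a rectangular door frame: two vertical jambs of 40×189 mm section, 2138 mm tall, with a clear opening 743 mm wide between their inner faces. A header 50 mm tall and 189 mm deep lies on top of the jambs and spans the full outside width.

The open box is beside the table with their tops flush at z = 768. The door frame is on top of the table.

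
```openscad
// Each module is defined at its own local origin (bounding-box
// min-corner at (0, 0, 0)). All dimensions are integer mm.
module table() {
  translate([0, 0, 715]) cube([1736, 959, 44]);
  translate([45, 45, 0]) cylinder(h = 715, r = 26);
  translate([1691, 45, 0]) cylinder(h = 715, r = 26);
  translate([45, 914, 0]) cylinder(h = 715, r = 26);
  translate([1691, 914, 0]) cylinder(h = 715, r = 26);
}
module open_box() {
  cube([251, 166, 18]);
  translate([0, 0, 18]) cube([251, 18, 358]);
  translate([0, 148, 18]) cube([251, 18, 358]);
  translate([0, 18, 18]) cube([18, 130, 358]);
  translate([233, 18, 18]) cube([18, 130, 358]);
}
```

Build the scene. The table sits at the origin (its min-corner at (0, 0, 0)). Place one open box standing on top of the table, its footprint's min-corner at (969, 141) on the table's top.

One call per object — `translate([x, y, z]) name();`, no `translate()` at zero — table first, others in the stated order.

table();
translate([969, 141, 759]) open_box();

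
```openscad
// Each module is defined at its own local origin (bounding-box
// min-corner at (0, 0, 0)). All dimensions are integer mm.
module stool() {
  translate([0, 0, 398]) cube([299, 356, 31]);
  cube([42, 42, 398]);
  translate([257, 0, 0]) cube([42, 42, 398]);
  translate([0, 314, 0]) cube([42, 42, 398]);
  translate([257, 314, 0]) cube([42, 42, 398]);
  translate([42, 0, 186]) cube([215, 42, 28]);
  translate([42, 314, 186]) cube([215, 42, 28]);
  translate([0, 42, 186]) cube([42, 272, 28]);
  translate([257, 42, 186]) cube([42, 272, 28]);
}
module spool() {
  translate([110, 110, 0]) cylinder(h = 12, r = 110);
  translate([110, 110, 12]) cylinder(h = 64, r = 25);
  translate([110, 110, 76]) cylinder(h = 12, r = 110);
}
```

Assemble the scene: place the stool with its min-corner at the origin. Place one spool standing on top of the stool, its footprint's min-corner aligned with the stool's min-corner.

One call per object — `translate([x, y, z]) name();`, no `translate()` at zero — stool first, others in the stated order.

stool();
translate([0, 0, 429]) spool();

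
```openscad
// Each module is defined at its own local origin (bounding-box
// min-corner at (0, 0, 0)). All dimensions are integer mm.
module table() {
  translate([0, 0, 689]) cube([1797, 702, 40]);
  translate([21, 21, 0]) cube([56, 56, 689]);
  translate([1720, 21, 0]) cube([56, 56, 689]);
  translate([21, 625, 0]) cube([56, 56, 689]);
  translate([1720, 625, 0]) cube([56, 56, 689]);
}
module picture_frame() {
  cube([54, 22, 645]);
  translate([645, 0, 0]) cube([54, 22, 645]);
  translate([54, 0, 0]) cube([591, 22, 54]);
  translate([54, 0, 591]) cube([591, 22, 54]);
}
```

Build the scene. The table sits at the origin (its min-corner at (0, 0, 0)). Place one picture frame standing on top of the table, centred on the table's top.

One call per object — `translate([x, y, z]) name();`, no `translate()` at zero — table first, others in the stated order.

table();
translate([549, 340, 729]) picture_frame();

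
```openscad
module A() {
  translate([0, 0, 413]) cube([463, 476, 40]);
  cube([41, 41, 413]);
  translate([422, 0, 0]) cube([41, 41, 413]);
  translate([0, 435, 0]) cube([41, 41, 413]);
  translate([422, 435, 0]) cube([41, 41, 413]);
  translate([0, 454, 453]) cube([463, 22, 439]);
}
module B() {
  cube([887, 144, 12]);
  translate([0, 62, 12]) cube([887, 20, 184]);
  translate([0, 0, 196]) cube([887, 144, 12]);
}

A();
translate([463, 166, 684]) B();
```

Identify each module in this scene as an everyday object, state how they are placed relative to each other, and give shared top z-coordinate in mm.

Both tops at z = 892 mm.

A is a chair. B is an I-beam. The I-beam is beside the chair with their tops flush at z = 892. The shared top z-coordinate is 892 mm.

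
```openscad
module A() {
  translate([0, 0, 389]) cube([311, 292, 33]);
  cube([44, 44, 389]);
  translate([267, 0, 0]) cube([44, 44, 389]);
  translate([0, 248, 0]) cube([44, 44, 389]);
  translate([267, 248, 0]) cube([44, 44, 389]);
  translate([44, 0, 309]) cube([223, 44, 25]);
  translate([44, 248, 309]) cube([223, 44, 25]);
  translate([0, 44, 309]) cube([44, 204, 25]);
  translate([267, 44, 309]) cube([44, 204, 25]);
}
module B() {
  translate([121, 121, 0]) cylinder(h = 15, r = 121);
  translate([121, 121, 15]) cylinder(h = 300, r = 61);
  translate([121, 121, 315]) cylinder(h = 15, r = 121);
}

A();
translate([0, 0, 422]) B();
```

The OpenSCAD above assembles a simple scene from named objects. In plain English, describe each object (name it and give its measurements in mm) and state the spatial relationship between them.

A is a four-legged stool. The seat is a 311×292×33 mm slab whose top surface is at z = 422 mm; four square legs, each 44×44 mm in cross-section, run from the floor (z = 0) to the underside of the seat, each flush with a corner of the seat. Four stretchers, 44 mm wide and 25 mm tall, connect adjacent legs with their undersides at z = 309 mm, each running between the inner faces of the legs it joins and aligned with the legs' outer faces on the other axis.

B is a spool: two coaxial disc flanges of radius 121 mm and thickness 15 mm, joined by a core cylinder of radius 61 mm and height 300 mm. The lower flange rests on z = 0 and the three cylinders share a vertical axis.

The spool is on top of the stool.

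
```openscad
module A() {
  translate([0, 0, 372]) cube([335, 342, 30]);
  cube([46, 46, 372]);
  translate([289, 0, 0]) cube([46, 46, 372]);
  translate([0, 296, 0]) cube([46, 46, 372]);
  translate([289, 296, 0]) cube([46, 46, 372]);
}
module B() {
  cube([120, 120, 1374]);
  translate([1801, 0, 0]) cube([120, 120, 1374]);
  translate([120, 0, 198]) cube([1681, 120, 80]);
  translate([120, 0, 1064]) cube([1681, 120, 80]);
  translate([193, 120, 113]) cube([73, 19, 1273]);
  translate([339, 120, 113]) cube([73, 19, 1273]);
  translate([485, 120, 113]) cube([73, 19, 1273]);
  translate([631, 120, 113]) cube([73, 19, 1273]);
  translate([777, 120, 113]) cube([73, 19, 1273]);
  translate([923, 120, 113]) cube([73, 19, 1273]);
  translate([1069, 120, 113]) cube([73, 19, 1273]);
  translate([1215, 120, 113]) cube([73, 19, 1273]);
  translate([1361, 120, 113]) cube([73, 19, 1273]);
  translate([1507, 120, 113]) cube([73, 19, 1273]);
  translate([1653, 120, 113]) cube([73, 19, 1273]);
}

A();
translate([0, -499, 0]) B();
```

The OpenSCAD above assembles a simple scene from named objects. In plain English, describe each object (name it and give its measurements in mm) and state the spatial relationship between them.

A is a four-legged stool. The seat is a 335×342×30 mm slab whose top surface is at z = 402 mm; four square legs, each 46×46 mm in cross-section, run from the floor (z = 0) to the underside of the seat, each flush with a corner of the seat.

B is a fence section. Two 120×120 mm posts, 1374 mm tall, stand on the floor with a clear span of 1681 mm between their inner faces. Two horizontal rails of 120×80 mm section span the gap between the posts with their undersides at z = 198 mm and z = 1064 mm, flush with the posts' −y face. 11 pickets, each 73 mm wide, 19 mm thick and 1273 mm tall, are fixed to the +y face of the rails with their bottoms at z = 113 mm, evenly spaced across the span with equal gaps (rounded down to the nearest mm) at the −x end and between each pair — any rounding remainder accumulates at the +x end.

The fence section is on the floor beside the stool on its −y side.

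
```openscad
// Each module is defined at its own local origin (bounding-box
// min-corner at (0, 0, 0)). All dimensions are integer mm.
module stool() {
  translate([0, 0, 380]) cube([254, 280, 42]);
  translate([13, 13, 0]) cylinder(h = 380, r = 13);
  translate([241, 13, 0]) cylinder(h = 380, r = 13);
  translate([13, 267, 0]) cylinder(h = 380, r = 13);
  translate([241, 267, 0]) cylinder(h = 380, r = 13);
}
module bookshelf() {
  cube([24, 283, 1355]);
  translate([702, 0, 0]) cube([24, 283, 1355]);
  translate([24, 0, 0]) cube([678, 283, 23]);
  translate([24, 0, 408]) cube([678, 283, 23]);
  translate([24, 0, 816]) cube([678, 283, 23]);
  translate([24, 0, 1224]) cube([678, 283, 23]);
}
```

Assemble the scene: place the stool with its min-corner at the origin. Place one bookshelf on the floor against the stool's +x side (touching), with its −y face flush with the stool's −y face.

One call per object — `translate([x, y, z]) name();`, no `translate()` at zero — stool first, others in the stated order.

stool();
translate([254, 0, 0]) bookshelf();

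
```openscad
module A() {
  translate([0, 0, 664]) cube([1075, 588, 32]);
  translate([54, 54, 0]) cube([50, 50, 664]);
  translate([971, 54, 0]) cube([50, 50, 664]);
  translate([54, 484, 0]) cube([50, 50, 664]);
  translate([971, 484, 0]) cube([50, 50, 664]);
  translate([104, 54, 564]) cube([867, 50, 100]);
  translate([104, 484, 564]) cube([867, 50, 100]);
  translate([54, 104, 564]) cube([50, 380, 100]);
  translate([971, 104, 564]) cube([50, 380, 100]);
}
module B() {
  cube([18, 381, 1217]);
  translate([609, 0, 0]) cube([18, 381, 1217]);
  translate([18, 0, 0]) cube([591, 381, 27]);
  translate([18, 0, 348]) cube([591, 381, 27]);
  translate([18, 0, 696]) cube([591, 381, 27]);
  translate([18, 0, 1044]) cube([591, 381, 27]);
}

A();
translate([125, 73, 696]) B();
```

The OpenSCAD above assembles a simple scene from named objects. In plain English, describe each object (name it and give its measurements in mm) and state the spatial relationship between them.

A is a rectangular dining table. The top is 1075×588×32 mm with its upper surface at z = 696 mm. It stands on four 50×50 mm square legs, each inset 54 mm from the nearest pair of top edges, running from the floor to the underside of the top. Four apron rails, 50 mm thick and 100 mm tall, run between adjacent legs with their top edges flush with the underside of the top and their outer faces flush with the legs' outer faces.

B is a bookshelf 627 mm wide overall, 381 mm deep and 1217 mm tall. The two sides are 18 mm thick vertical panels. 4 horizontal shelves of 27 mm thickness span between the inner faces of the sides; the lowest shelf sits on the floor and shelves are stacked with a clear vertical gap of 321 mm between each pair.

The bookshelf is on top of the table.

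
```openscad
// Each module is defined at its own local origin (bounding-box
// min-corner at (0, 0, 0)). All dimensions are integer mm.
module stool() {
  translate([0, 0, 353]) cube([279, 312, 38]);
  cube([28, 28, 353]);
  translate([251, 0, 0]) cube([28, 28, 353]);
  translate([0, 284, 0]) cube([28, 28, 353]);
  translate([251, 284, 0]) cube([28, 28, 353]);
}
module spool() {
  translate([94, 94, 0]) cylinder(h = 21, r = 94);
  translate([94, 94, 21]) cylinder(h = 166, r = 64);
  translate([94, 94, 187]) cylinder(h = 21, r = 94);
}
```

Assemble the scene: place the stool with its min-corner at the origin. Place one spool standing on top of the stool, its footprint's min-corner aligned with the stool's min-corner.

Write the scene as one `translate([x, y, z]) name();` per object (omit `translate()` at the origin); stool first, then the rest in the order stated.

stool();
translate([0, 0, 391]) spool();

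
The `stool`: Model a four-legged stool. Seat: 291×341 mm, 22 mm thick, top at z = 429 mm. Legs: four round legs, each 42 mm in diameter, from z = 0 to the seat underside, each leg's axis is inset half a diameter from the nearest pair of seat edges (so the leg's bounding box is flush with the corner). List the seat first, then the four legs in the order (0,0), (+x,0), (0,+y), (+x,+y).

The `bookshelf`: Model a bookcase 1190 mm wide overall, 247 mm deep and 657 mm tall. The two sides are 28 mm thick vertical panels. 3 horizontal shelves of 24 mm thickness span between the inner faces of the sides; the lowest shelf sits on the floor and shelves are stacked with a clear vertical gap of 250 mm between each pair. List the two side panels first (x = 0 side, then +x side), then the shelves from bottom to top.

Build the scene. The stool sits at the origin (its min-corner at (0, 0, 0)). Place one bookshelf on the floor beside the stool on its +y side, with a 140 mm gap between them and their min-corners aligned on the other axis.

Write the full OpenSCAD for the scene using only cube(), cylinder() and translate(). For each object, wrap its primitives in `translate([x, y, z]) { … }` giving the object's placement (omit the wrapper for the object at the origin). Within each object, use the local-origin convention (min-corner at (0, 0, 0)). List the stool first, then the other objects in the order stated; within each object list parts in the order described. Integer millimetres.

translate([0, 0, 407]) cube([291, 341, 22]);
translate([21, 21, 0]) cylinder(h = 407, r = 21);
translate([270, 21, 0]) cylinder(h = 407, r = 21);
translate([21, 320, 0]) cylinder(h = 407, r = 21);
translate([270, 320, 0]) cylinder(h = 407, r = 21);
translate([0, 481, 0]) {
  cube([28, 247, 657]);
  translate([1162, 0, 0]) cube([28, 247, 657]);
  translate([28, 0, 0]) cube([1134, 247, 24]);
  translate([28, 0, 274]) cube([1134, 247, 24]);
  translate([28, 0, 548]) cube([1134, 247, 24]);
}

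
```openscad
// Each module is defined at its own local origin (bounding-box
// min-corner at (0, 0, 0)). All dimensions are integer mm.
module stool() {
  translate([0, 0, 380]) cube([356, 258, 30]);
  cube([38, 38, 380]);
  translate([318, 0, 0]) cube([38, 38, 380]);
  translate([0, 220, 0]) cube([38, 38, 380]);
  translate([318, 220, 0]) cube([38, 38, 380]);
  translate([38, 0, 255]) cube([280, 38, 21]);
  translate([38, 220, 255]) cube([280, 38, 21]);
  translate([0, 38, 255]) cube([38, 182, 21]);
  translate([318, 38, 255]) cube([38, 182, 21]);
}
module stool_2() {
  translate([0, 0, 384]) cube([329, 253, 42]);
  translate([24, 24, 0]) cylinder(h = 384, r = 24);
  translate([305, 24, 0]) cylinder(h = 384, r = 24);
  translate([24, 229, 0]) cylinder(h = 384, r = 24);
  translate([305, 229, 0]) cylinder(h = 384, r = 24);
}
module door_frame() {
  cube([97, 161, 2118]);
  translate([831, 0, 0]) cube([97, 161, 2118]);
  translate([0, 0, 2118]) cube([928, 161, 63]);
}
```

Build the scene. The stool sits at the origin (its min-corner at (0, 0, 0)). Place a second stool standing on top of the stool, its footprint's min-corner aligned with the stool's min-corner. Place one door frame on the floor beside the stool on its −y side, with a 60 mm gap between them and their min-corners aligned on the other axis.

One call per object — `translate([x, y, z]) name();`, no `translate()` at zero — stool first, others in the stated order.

stool();
translate([0, 0, 410]) stool_2();
translate([0, -221, 0]) door_frame();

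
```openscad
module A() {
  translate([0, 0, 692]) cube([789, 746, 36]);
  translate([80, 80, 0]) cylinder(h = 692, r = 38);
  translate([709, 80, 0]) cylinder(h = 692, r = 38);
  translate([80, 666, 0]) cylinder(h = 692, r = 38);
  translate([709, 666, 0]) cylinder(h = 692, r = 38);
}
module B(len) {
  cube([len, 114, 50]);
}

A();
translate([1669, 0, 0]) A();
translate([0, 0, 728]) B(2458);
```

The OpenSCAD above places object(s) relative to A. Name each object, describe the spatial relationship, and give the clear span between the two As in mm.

A is a table. B is a beam. A beam spans the tops of two tables. The clear span between the two tables is 880 mm.

Second table starts at x = 1669; first ends at x = 789; clear span = 1669 − 789 = 880 mm.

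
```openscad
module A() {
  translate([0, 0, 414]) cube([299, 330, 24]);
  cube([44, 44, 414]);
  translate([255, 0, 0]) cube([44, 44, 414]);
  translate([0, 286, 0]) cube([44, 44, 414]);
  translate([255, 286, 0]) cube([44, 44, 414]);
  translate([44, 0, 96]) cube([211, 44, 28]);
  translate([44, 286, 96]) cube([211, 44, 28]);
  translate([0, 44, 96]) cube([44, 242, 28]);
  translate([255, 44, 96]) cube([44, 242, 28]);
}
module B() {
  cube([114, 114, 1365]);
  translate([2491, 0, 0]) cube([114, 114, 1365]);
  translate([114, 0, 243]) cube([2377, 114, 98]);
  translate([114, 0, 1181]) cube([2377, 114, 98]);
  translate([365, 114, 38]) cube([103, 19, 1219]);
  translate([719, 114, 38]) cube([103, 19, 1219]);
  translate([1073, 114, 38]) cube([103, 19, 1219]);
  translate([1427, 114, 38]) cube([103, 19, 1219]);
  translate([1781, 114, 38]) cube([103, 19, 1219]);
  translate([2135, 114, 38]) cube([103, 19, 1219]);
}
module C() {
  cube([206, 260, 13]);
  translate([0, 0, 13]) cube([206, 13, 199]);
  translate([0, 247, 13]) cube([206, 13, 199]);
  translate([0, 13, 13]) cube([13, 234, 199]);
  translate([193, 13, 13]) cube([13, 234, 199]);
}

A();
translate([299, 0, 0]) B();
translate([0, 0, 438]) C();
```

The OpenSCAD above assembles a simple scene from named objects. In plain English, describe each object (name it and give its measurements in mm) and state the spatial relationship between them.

A is a four-legged stool. The seat is 299×330 mm, 24 mm thick, top at z = 438 mm. It stands on four square legs, each 44×44 mm in cross-section, from z = 0 to the seat underside, each flush with a corner of the seat. Four stretchers, 44 mm wide and 28 mm tall, connect adjacent legs with their undersides at z = 96 mm, each running between the inner faces of the legs it joins and aligned with the legs' outer faces on the other axis.

B is a fence section. Two 114×114 mm posts, 1365 mm tall, stand on the floor with a clear span of 2377 mm between their inner faces. Two horizontal rails of 114×98 mm section span the gap between the posts with their undersides at z = 243 mm and z = 1181 mm, flush with the posts' −y face. 6 pickets, each 103 mm wide, 19 mm thick and 1219 mm tall, are fixed to the +y face of the rails with their bottoms at z = 38 mm, evenly spaced across the span with equal gaps (rounded down to the nearest mm) at the −x end and between each pair — any rounding remainder accumulates at the +x end.

C is an open storage box with external size 206×260×212 mm and wall thickness 13 mm (the base is also 13 mm thick). The base covers the whole footprint; the four walls stand on the base, with the y-facing walls full-width and the x-facing walls fitting between their inner faces.

The fence section is against the stool's +x side, with their −y faces flush. The open box is on top of the stool.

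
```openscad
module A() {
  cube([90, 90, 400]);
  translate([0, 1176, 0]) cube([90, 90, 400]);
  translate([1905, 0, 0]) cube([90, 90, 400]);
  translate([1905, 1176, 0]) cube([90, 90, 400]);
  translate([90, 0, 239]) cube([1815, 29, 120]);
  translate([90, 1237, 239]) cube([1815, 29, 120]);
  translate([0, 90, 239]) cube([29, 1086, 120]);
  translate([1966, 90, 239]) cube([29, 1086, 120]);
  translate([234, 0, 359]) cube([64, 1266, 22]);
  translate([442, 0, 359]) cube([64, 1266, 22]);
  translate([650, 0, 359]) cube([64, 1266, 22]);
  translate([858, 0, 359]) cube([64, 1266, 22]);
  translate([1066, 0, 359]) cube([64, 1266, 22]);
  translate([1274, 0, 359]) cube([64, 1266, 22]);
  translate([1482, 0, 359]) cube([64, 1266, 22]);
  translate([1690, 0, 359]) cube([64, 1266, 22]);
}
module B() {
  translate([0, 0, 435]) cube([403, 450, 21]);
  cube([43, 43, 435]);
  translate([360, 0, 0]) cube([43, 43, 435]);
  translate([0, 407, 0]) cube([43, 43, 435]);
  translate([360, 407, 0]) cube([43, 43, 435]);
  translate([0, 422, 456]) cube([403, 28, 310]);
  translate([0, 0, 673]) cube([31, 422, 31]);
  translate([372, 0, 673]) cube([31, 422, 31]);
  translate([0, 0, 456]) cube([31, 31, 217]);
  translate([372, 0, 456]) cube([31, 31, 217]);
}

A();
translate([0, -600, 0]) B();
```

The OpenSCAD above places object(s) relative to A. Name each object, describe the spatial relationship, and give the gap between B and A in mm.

A is a bed frame. B is a chair. The chair is on the floor beside the bed frame on its −y side. The gap between the chair and the bed frame is 150 mm.

The chair's nearest face is 150 mm from the bed frame's −y face.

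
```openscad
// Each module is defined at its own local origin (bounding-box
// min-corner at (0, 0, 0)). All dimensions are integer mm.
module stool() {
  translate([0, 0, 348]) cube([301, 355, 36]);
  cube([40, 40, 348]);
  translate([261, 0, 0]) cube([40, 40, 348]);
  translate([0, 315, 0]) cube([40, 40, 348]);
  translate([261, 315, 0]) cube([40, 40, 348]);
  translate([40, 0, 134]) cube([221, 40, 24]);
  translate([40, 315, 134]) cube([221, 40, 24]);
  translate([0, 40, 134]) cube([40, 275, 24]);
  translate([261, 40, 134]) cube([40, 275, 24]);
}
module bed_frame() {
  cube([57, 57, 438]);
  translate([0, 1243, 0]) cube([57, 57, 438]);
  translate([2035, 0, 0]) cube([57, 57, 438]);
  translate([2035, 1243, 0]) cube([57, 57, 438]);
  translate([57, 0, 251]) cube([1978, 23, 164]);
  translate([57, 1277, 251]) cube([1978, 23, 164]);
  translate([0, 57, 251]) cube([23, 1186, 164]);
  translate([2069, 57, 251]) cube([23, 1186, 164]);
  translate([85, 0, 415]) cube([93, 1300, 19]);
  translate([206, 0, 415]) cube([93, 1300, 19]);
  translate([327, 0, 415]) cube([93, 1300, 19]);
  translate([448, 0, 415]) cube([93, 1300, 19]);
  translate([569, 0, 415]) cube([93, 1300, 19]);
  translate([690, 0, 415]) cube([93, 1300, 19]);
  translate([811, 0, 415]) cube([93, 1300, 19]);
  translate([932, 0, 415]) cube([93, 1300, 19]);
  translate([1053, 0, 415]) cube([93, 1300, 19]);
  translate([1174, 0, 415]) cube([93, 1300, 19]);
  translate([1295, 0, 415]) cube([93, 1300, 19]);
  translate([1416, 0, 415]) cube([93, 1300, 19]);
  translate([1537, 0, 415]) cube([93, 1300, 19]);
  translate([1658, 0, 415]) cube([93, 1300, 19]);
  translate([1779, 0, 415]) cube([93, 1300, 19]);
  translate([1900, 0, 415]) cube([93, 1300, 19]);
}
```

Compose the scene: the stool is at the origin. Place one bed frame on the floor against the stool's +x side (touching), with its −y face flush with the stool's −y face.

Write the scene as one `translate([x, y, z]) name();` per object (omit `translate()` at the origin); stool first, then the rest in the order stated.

stool();
translate([301, 0, 0]) bed_frame();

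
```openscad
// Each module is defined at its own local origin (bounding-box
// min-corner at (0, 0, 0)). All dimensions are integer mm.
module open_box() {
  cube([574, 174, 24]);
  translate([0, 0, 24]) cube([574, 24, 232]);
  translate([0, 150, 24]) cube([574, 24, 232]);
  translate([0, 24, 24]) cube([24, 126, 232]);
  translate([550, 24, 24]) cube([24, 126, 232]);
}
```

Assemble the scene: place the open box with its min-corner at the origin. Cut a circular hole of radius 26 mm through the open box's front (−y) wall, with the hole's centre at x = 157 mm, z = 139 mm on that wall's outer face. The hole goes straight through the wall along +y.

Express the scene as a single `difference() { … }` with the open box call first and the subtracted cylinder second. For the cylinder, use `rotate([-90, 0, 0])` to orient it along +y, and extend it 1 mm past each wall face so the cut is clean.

difference() {
  open_box();
  translate([157, -1, 139]) rotate([-90, 0, 0]) cylinder(h = 26, r = 26);
}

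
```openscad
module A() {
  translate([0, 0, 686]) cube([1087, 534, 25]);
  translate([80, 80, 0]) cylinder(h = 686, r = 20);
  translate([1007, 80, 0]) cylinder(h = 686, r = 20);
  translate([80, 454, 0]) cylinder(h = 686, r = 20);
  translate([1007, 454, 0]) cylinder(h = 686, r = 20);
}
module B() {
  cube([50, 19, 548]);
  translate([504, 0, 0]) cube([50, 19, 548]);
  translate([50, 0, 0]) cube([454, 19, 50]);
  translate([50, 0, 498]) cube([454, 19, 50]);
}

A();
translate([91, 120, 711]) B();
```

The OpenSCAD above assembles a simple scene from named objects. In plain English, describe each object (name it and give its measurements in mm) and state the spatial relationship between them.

A is a table with a 1087×534 mm rectangular top, 25 mm thick, top surface at z = 711 mm, supported by four round legs of 40 mm diameter, each leg's bounding box inset 60 mm from the nearest pair of top edges, running from the floor.

B is a rectangular picture frame lying in the x–z plane (depth along y). The opening is 454 mm wide (x) by 448 mm tall (z), surrounded by a border 50 mm wide on all four sides. The frame is 19 mm deep and is made of two full-height vertical stiles with two horizontal rails fitted between them.

The picture frame is on top of the table.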